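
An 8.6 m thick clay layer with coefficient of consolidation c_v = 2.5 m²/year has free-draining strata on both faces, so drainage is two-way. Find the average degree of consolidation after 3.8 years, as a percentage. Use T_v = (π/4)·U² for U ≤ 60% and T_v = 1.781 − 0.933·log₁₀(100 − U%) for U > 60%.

U ≈ 77.2 %

Drainage path length: H_d = H/2 = 4.3 m (double drainage).
T_v = c_v·t/H_d² = 2.5×3.8/4.3² = 0.51379.
T_v = 0.51379 corresponds to the U > 60% branch:
U = 1 − 10^((1.781 − T_v)/0.933)/100 = 0.7719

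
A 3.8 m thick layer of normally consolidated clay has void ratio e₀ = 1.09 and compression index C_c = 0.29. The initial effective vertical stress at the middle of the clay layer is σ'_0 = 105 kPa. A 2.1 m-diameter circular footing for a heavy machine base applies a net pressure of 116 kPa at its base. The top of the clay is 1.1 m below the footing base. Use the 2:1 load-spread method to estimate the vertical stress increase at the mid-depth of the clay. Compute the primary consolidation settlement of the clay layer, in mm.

S_c ≈ 39.3 mm

Mid-depth of clay below the footing base: z = 1.1 + 3.8/2 = 3 m.
Stress increase at mid-clay by the 2:1 spreading method:
Δσ ≈ qD²/(D+z)² = 116×2.1²/(2.1+3)² = 19.668 kPa
Final effective stress: σ'_f = σ'_0 + Δσ = 105 + 19.668 = 124.67 kPa.
Normally consolidated clay, so the full stress increment lies on the virgin compression line:
S_c = C_c·H/(1+e₀)·log₁₀(σ'_f/σ'_0) = 0.29×3.8/(1+1.09)×log₁₀(124.67/105)
    = 0.52727 × 0.074573 = 0.03932 m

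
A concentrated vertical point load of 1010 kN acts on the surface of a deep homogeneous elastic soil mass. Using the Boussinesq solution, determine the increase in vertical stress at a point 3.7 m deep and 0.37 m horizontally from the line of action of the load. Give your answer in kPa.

Boussinesq vertical stress below a point load on an elastic half-space:
Δσ_z = 3P/(2πz²) · [1 + (r/z)²]^(−5/2)
r/z = 0.37/3.7 = 0.1; [1+(r/z)²]^(−5/2) = 0.97543.
Δσ_z = 3×1010/(2π×3.7²) × 0.97543 = 35.226 × 0.97543 = 34.36 kPa

Δσ_z ≈ 34.4 kPa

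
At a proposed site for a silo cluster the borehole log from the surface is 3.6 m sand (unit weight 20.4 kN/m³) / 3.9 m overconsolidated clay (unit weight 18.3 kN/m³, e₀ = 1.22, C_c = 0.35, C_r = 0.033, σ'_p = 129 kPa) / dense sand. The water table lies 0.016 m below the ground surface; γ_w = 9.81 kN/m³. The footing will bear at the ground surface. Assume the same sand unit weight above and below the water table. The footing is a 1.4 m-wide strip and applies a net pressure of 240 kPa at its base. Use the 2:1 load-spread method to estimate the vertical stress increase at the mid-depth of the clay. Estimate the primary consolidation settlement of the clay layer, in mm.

Mid-depth of clay below the ground surface: z = 3.6 + 3.9/2 = 5.55 m.
Total vertical stress at mid-clay: σ_v = 20.4×3.6 + 18.3×1.95 = 109.12 kPa.
Pore pressure: u = 9.81×(5.55 − 0.016) = 54.289 kPa.
Initial effective stress: σ'_0 = σ_v − u = 109.12 − 54.289 = 54.831 kPa.
Stress increase at mid-clay by the 2:1 spreading method:
Δσ = qB/(B+z) = 240×1.4/(1.4+5.55) = 48.345 kPa
Final effective stress: σ'_f = 54.831 + 48.345 = 103.18 kPa.
σ'_f = 103.18 ≤ σ'_p = 129 kPa, so the clay remains overconsolidated and only the recompression index applies:
S_c = C_r·H/(1+e₀)·log₁₀(σ'_f/σ'_0) = 0.033×3.9/2.22×log₁₀(103.18/54.831)
    = 0.057974 × 0.27457 = 0.01592 m

S_c ≈ 15.9 mm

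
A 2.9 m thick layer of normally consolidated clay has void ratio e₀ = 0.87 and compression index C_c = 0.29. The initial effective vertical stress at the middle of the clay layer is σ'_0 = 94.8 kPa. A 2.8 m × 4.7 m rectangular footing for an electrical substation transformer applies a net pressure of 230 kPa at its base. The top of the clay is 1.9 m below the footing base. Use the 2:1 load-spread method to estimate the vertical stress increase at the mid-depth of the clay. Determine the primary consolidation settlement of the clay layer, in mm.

Mid-depth of clay below the footing base: z = 1.9 + 2.9/2 = 3.35 m.
Stress increase at mid-clay by the 2:1 spreading method:
Δσ = qBL/((B+z)(L+z)) = 230×2.8×4.7/((2.8+3.35)(4.7+3.35)) = 61.138 kPa
Final effective stress: σ'_f = σ'_0 + Δσ = 94.8 + 61.138 = 155.94 kPa.
Normally consolidated clay, so the full stress increment lies on the virgin compression line:
S_c = C_c·H/(1+e₀)·log₁₀(σ'_f/σ'_0) = 0.29×2.9/(1+0.87)×log₁₀(155.94/94.8)
    = 0.44973 × 0.21615 = 0.09721 m

S_c ≈ 97.2 mm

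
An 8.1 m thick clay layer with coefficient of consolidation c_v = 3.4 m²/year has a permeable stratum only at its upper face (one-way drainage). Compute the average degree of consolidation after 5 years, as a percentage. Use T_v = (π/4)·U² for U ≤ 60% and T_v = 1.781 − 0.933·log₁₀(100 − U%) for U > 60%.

U ≈ 57.4 %

Drainage path length: H_d = H = 8.1 m (single drainage).
T_v = c_v·t/H_d² = 3.4×5/8.1² = 0.25911.
T_v = 0.25911 corresponds to the U ≤ 60% branch:
U = √(4T_v/π) = 0.5744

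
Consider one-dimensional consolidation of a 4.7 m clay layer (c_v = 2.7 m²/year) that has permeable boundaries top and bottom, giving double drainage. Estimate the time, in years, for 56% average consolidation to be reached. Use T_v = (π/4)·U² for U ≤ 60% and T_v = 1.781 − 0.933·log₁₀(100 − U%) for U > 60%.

t ≈ 0.504 years

Drainage path length: H_d = H/2 = 2.35 m (double drainage).
U ≤ 60%: T_v = (π/4)·U² = (π/4)×0.56² = 0.2463.
t = T_v·H_d²/c_v = 0.2463×2.35²/2.7 = 0.5038 years.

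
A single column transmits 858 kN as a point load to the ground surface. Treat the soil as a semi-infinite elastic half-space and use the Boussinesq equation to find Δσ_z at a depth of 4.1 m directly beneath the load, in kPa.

Boussinesq vertical stress below a point load on an elastic half-space:
Δσ_z = 3P/(2πz²) · [1 + (r/z)²]^(−5/2)
r/z = 0/4.1 = 0; [1+(r/z)²]^(−5/2) = 1.
Δσ_z = 3×858/(2π×4.1²) × 1 = 24.37 × 1 = 24.37 kPa

Δσ_z ≈ 24.4 kPa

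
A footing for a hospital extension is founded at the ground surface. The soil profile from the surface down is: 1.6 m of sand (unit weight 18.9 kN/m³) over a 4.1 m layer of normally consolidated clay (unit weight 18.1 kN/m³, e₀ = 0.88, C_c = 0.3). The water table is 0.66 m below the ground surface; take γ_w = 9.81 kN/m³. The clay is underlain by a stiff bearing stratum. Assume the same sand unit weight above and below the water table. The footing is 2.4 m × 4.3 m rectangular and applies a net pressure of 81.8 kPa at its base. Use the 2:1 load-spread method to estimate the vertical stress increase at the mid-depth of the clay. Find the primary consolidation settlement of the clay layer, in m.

Mid-depth of clay below the ground surface: z = 1.6 + 4.1/2 = 3.65 m.
Total vertical stress at mid-clay: σ_v = 18.9×1.6 + 18.1×2.05 = 67.345 kPa.
Pore pressure: u = 9.81×(3.65 − 0.66) = 29.332 kPa.
Initial effective stress: σ'_0 = σ_v − u = 67.345 − 29.332 = 38.013 kPa.
Stress increase at mid-clay by the 2:1 spreading method:
Δσ = qBL/((B+z)(L+z)) = 81.8×2.4×4.3/((2.4+3.65)(4.3+3.65)) = 17.551 kPa
Final effective stress: σ'_f = σ'_0 + Δσ = 38.013 + 17.551 = 55.564 kPa.
Normally consolidated clay, so the full stress increment lies on the virgin compression line:
S_c = C_c·H/(1+e₀)·log₁₀(σ'_f/σ'_0) = 0.3×4.1/(1+0.88)×log₁₀(55.564/38.013)
    = 0.65426 × 0.16486 = 0.1079 m

S_c ≈ 0.108 m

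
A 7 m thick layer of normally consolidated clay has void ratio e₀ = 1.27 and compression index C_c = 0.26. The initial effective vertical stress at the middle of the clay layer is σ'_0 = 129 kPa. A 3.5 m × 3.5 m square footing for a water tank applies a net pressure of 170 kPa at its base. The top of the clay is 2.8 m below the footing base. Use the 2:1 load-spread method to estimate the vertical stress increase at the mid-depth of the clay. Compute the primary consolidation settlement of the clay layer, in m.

S_c ≈ 0.0541 m

Mid-depth of clay below the footing base: z = 2.8 + 7/2 = 6.3 m.
Stress increase at mid-clay by the 2:1 spreading method:
Δσ = qBL/((B+z)(L+z)) = 170×3.5×3.5/((3.5+6.3)(3.5+6.3)) = 21.684 kPa
Final effective stress: σ'_f = σ'_0 + Δσ = 129 + 21.684 = 150.68 kPa.
Normally consolidated clay, so the full stress increment lies on the virgin compression line:
S_c = C_c·H/(1+e₀)·log₁₀(σ'_f/σ'_0) = 0.26×7/(1+1.27)×log₁₀(150.68/129)
    = 0.80176 × 0.067466 = 0.05409 m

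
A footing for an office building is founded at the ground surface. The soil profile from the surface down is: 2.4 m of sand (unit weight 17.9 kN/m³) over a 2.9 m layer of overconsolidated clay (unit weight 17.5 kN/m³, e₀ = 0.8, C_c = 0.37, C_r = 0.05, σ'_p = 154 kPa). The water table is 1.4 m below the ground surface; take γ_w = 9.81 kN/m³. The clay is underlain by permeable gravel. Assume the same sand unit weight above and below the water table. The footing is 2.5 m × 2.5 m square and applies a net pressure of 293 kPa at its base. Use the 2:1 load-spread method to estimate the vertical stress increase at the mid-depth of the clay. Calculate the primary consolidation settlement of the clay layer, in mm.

S_c ≈ 24.7 mm

Mid-depth of clay below the ground surface: z = 2.4 + 2.9/2 = 3.85 m.
Total vertical stress at mid-clay: σ_v = 17.9×2.4 + 17.5×1.45 = 68.335 kPa.
Pore pressure: u = 9.81×(3.85 − 1.4) = 24.035 kPa.
Initial effective stress: σ'_0 = σ_v − u = 68.335 − 24.035 = 44.3 kPa.
Stress increase at mid-clay by the 2:1 spreading method:
Δσ = qBL/((B+z)(L+z)) = 293×2.5×2.5/((2.5+3.85)(2.5+3.85)) = 45.415 kPa
Final effective stress: σ'_f = 44.3 + 45.415 = 89.715 kPa.
σ'_f = 89.715 ≤ σ'_p = 154 kPa, so the clay remains overconsolidated and only the recompression index applies:
S_c = C_r·H/(1+e₀)·log₁₀(σ'_f/σ'_0) = 0.05×2.9/1.8×log₁₀(89.715/44.3)
    = 0.080555 × 0.30646 = 0.02469 m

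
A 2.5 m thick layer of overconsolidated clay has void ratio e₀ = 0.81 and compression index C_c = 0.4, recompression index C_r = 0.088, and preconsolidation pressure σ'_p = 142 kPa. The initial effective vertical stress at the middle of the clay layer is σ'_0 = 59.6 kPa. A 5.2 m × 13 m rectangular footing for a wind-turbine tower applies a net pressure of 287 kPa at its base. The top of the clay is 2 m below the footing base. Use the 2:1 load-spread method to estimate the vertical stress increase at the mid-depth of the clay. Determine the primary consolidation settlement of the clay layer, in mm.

S_c ≈ 129 mm

Mid-depth of clay below the footing base: z = 2 + 2.5/2 = 3.25 m.
Stress increase at mid-clay by the 2:1 spreading method:
Δσ = qBL/((B+z)(L+z)) = 287×5.2×13/((5.2+3.25)(13+3.25)) = 141.29 kPa
Final effective stress: σ'_f = 59.6 + 141.29 = 200.89 kPa.
σ'_f = 200.89 > σ'_p = 142 kPa, so the stress path crosses the preconsolidation pressure — recompression up to σ'_p, then virgin compression beyond:
S_c = H/(1+e₀)·[C_r·log₁₀(σ'_p/σ'_0) + C_c·log₁₀(σ'_f/σ'_p)]
    = 2.5/1.81 × [0.088×log₁₀(142/59.6) + 0.4×log₁₀(200.89/142)]
    = 1.3812 × [0.03318 + 0.060268] = 0.1291 m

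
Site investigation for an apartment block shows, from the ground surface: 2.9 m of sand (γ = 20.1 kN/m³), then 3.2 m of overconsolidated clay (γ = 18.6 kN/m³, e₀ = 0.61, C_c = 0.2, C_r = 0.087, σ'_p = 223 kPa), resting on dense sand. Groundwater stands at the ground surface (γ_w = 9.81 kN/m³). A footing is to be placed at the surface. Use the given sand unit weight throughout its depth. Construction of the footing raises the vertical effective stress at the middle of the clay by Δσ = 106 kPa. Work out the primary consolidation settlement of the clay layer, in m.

Mid-depth of clay below the ground surface: z = 2.9 + 3.2/2 = 4.5 m.
Total vertical stress at mid-clay: σ_v = 20.1×2.9 + 18.6×1.6 = 88.05 kPa.
Pore pressure: u = 9.81×(4.5 − 0) = 44.145 kPa.
Initial effective stress: σ'_0 = σ_v − u = 88.05 − 44.145 = 43.905 kPa.
Final effective stress: σ'_f = 43.905 + 106 = 149.91 kPa.
σ'_f = 149.91 ≤ σ'_p = 223 kPa, so the clay remains overconsolidated and only the recompression index applies:
S_c = C_r·H/(1+e₀)·log₁₀(σ'_f/σ'_0) = 0.087×3.2/1.61×log₁₀(149.91/43.905)
    = 0.17292 × 0.53332 = 0.09222 m

S_c ≈ 0.0922 m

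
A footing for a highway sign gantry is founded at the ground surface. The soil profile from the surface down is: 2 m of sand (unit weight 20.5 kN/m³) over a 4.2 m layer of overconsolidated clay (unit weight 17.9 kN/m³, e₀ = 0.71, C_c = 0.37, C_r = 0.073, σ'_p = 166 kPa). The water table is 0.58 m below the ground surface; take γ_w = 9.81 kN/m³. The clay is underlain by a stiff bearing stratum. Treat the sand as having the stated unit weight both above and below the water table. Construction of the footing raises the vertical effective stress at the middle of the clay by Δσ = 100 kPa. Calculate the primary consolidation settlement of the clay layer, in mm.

S_c ≈ 92.2 mm

Mid-depth of clay below the ground surface: z = 2 + 4.2/2 = 4.1 m.
Total vertical stress at mid-clay: σ_v = 20.5×2 + 17.9×2.1 = 78.59 kPa.
Pore pressure: u = 9.81×(4.1 − 0.58) = 34.531 kPa.
Initial effective stress: σ'_0 = σ_v − u = 78.59 − 34.531 = 44.059 kPa.
Final effective stress: σ'_f = 44.059 + 100 = 144.06 kPa.
σ'_f = 144.06 ≤ σ'_p = 166 kPa, so the clay remains overconsolidated and only the recompression index applies:
S_c = C_r·H/(1+e₀)·log₁₀(σ'_f/σ'_0) = 0.073×4.2/1.71×log₁₀(144.06/44.059)
    = 0.1793 × 0.51451 = 0.09225 m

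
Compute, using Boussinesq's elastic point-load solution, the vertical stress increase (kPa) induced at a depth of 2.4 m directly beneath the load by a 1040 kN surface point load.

Boussinesq vertical stress below a point load on an elastic half-space:
Δσ_z = 3P/(2πz²) · [1 + (r/z)²]^(−5/2)
r/z = 0/2.4 = 0; [1+(r/z)²]^(−5/2) = 1.
Δσ_z = 3×1040/(2π×2.4²) × 1 = 86.209 × 1 = 86.21 kPa

Δσ_z ≈ 86.2 kPa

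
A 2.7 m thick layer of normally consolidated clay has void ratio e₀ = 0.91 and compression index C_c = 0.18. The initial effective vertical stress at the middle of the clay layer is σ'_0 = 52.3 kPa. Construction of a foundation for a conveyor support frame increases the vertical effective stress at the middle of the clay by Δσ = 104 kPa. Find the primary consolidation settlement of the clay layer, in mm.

Final effective stress: σ'_f = σ'_0 + Δσ = 52.3 + 104 = 156.3 kPa.
Normally consolidated clay, so the full stress increment lies on the virgin compression line:
S_c = C_c·H/(1+e₀)·log₁₀(σ'_f/σ'_0) = 0.18×2.7/(1+0.91)×log₁₀(156.3/52.3)
    = 0.25445 × 0.47546 = 0.121 m

S_c ≈ 121 mm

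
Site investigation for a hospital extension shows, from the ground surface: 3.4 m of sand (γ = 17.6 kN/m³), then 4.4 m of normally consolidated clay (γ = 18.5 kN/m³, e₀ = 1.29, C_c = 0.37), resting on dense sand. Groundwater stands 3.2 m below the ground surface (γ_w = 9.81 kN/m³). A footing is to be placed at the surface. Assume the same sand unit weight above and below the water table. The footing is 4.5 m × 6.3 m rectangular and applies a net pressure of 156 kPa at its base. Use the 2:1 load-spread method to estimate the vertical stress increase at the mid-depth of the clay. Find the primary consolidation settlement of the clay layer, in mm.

S_c ≈ 121 mm

Mid-depth of clay below the ground surface: z = 3.4 + 4.4/2 = 5.6 m.
Total vertical stress at mid-clay: σ_v = 17.6×3.4 + 18.5×2.2 = 100.54 kPa.
Pore pressure: u = 9.81×(5.6 − 3.2) = 23.544 kPa.
Initial effective stress: σ'_0 = σ_v − u = 100.54 − 23.544 = 76.996 kPa.
Stress increase at mid-clay by the 2:1 spreading method:
Δσ = qBL/((B+z)(L+z)) = 156×4.5×6.3/((4.5+5.6)(6.3+5.6)) = 36.797 kPa
Final effective stress: σ'_f = σ'_0 + Δσ = 76.996 + 36.797 = 113.79 kPa.
Normally consolidated clay, so the full stress increment lies on the virgin compression line:
S_c = C_c·H/(1+e₀)·log₁₀(σ'_f/σ'_0) = 0.37×4.4/(1+1.29)×log₁₀(113.79/76.996)
    = 0.71092 × 0.16964 = 0.1206 m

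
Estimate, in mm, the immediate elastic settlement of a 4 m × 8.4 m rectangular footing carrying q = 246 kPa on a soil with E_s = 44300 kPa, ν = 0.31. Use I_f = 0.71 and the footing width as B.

Immediate (elastic) settlement: S_e = q·B·(1−ν²)/E_s · I_f.
S_e = 246 × 4 × (1 − 0.31²) / 44300 × 0.71
    = 246 × 4 × 0.9039 / 44300 × 0.71
    = 0.01426 m = 14.26 mm

S_e ≈ 14.3 mm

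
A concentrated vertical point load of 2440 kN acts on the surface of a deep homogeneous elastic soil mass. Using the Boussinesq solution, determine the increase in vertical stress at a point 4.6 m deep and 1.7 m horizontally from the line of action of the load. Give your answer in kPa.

Boussinesq vertical stress below a point load on an elastic half-space:
Δσ_z = 3P/(2πz²) · [1 + (r/z)²]^(−5/2)
r/z = 1.7/4.6 = 0.36957; [1+(r/z)²]^(−5/2) = 0.72611.
Δσ_z = 3×2440/(2π×4.6²) × 0.72611 = 55.057 × 0.72611 = 39.98 kPa

Δσ_z ≈ 40 kPa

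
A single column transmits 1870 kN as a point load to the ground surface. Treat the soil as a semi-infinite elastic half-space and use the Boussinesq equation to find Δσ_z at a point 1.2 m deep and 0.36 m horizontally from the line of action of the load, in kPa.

Δσ_z ≈ 500 kPa

Boussinesq vertical stress below a point load on an elastic half-space:
Δσ_z = 3P/(2πz²) · [1 + (r/z)²]^(−5/2)
r/z = 0.36/1.2 = 0.3; [1+(r/z)²]^(−5/2) = 0.80618.
Δσ_z = 3×1870/(2π×1.2²) × 0.80618 = 620.04 × 0.80618 = 499.9 kPa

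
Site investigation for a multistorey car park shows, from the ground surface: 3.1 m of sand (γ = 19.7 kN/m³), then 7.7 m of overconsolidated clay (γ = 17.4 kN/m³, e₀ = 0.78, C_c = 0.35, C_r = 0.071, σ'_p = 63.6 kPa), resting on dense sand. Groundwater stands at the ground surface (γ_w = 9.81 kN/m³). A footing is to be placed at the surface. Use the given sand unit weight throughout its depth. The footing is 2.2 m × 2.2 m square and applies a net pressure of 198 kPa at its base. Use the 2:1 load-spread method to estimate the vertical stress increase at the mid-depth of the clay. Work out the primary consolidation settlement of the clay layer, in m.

S_c ≈ 0.0834 m

Mid-depth of clay below the ground surface: z = 3.1 + 7.7/2 = 6.95 m.
Total vertical stress at mid-clay: σ_v = 19.7×3.1 + 17.4×3.85 = 128.06 kPa.
Pore pressure: u = 9.81×(6.95 − 0) = 68.18 kPa.
Initial effective stress: σ'_0 = σ_v − u = 128.06 − 68.18 = 59.88 kPa.
Stress increase at mid-clay by the 2:1 spreading method:
Δσ = qBL/((B+z)(L+z)) = 198×2.2×2.2/((2.2+6.95)(2.2+6.95)) = 11.446 kPa
Final effective stress: σ'_f = 59.88 + 11.446 = 71.326 kPa.
σ'_f = 71.326 > σ'_p = 63.6 kPa, so the stress path crosses the preconsolidation pressure — recompression up to σ'_p, then virgin compression beyond:
S_c = H/(1+e₀)·[C_r·log₁₀(σ'_p/σ'_0) + C_c·log₁₀(σ'_f/σ'_p)]
    = 7.7/1.78 × [0.071×log₁₀(63.6/59.88) + 0.35×log₁₀(71.326/63.6)]
    = 4.3258 × [0.0018584 + 0.017427] = 0.08342 m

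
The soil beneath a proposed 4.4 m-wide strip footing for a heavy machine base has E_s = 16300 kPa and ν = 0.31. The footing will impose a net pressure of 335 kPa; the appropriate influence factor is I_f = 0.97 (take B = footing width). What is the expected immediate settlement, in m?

S_e ≈ 0.0793 m

Immediate (elastic) settlement: S_e = q·B·(1−ν²)/E_s · I_f.
S_e = 335 × 4.4 × (1 − 0.31²) / 16300 × 0.97
    = 335 × 4.4 × 0.9039 / 16300 × 0.97
    = 0.07929 m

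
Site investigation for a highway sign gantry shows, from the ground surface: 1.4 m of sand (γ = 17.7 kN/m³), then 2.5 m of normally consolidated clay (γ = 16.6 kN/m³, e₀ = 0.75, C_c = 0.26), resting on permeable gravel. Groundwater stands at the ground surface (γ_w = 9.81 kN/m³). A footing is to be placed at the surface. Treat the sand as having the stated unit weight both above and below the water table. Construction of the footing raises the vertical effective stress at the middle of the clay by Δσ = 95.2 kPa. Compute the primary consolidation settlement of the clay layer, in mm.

Mid-depth of clay below the ground surface: z = 1.4 + 2.5/2 = 2.65 m.
Total vertical stress at mid-clay: σ_v = 17.7×1.4 + 16.6×1.25 = 45.53 kPa.
Pore pressure: u = 9.81×(2.65 − 0) = 25.997 kPa.
Initial effective stress: σ'_0 = σ_v − u = 45.53 − 25.997 = 19.533 kPa.
Final effective stress: σ'_f = σ'_0 + Δσ = 19.533 + 95.2 = 114.73 kPa.
Normally consolidated clay, so the full stress increment lies on the virgin compression line:
S_c = C_c·H/(1+e₀)·log₁₀(σ'_f/σ'_0) = 0.26×2.5/(1+0.75)×log₁₀(114.73/19.533)
    = 0.37143 × 0.76891 = 0.2856 m

S_c ≈ 286 mm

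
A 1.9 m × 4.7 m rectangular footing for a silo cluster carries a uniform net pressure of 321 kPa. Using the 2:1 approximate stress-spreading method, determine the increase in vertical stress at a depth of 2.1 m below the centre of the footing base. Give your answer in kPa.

Δσ_z ≈ 105 kPa

By the 2:1 method the load spreads at 1 horizontal : 2 vertical, so at depth z the loaded area has grown by z in each plan dimension:
Δσ = qBL/((B+z)(L+z)) = 321×1.9×4.7/((1.9+2.1)(4.7+2.1)) = 105.39 kPa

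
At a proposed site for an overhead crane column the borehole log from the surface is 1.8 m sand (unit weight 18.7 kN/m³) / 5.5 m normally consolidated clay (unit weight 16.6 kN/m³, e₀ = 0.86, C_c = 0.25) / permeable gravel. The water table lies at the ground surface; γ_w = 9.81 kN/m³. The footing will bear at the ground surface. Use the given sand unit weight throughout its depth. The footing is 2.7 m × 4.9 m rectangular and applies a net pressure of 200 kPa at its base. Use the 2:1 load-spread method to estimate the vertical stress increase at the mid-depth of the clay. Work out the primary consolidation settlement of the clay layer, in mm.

S_c ≈ 240 mm

Mid-depth of clay below the ground surface: z = 1.8 + 5.5/2 = 4.55 m.
Total vertical stress at mid-clay: σ_v = 18.7×1.8 + 16.6×2.75 = 79.31 kPa.
Pore pressure: u = 9.81×(4.55 − 0) = 44.636 kPa.
Initial effective stress: σ'_0 = σ_v − u = 79.31 − 44.636 = 34.674 kPa.
Stress increase at mid-clay by the 2:1 spreading method:
Δσ = qBL/((B+z)(L+z)) = 200×2.7×4.9/((2.7+4.55)(4.9+4.55)) = 38.621 kPa
Final effective stress: σ'_f = σ'_0 + Δσ = 34.674 + 38.621 = 73.295 kPa.
Normally consolidated clay, so the full stress increment lies on the virgin compression line:
S_c = C_c·H/(1+e₀)·log₁₀(σ'_f/σ'_0) = 0.25×5.5/(1+0.86)×log₁₀(73.295/34.674)
    = 0.73925 × 0.32507 = 0.2403 m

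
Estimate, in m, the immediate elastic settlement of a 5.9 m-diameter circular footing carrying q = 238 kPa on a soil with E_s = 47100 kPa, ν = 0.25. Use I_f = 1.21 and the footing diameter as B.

S_e ≈ 0.0338 m

Immediate (elastic) settlement: S_e = q·B·(1−ν²)/E_s · I_f.
S_e = 238 × 5.9 × (1 − 0.25²) / 47100 × 1.21
    = 238 × 5.9 × 0.9375 / 47100 × 1.21
    = 0.03382 m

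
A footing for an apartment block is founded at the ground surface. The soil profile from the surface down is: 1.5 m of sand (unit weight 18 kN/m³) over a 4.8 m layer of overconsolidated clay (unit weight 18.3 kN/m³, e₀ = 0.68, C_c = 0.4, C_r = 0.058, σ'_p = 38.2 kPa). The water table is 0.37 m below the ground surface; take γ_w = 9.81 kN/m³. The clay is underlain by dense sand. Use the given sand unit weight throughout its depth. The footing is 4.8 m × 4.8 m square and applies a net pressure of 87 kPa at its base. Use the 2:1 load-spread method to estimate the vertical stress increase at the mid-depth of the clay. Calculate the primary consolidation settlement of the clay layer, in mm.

Mid-depth of clay below the ground surface: z = 1.5 + 4.8/2 = 3.9 m.
Total vertical stress at mid-clay: σ_v = 18×1.5 + 18.3×2.4 = 70.92 kPa.
Pore pressure: u = 9.81×(3.9 − 0.37) = 34.629 kPa.
Initial effective stress: σ'_0 = σ_v − u = 70.92 − 34.629 = 36.291 kPa.
Stress increase at mid-clay by the 2:1 spreading method:
Δσ = qBL/((B+z)(L+z)) = 87×4.8×4.8/((4.8+3.9)(4.8+3.9)) = 26.483 kPa
Final effective stress: σ'_f = 36.291 + 26.483 = 62.774 kPa.
σ'_f = 62.774 > σ'_p = 38.2 kPa, so the stress path crosses the preconsolidation pressure — recompression up to σ'_p, then virgin compression beyond:
S_c = H/(1+e₀)·[C_r·log₁₀(σ'_p/σ'_0) + C_c·log₁₀(σ'_f/σ'_p)]
    = 4.8/1.68 × [0.058×log₁₀(38.2/36.291) + 0.4×log₁₀(62.774/38.2)]
    = 2.8571 × [0.0012913 + 0.086287] = 0.2502 m

S_c ≈ 250 mm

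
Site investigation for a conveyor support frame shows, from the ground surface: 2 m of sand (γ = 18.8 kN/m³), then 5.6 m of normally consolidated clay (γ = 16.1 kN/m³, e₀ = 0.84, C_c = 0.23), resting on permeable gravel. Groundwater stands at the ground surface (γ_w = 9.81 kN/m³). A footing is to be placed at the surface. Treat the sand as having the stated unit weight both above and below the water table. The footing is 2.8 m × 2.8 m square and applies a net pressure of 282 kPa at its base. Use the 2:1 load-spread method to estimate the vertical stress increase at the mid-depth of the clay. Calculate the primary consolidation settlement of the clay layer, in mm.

S_c ≈ 222 mm

Mid-depth of clay below the ground surface: z = 2 + 5.6/2 = 4.8 m.
Total vertical stress at mid-clay: σ_v = 18.8×2 + 16.1×2.8 = 82.68 kPa.
Pore pressure: u = 9.81×(4.8 − 0) = 47.088 kPa.
Initial effective stress: σ'_0 = σ_v − u = 82.68 − 47.088 = 35.592 kPa.
Stress increase at mid-clay by the 2:1 spreading method:
Δσ = qBL/((B+z)(L+z)) = 282×2.8×2.8/((2.8+4.8)(2.8+4.8)) = 38.277 kPa
Final effective stress: σ'_f = σ'_0 + Δσ = 35.592 + 38.277 = 73.869 kPa.
Normally consolidated clay, so the full stress increment lies on the virgin compression line:
S_c = C_c·H/(1+e₀)·log₁₀(σ'_f/σ'_0) = 0.23×5.6/(1+0.84)×log₁₀(73.869/35.592)
    = 0.7 × 0.31711 = 0.222 m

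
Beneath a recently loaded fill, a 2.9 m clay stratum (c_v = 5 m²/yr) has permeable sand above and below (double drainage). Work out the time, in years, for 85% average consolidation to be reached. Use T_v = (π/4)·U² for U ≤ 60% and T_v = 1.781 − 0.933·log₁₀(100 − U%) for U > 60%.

t ≈ 0.288 years

Drainage path length: H_d = H/2 = 1.45 m (double drainage).
U > 60%: T_v = 1.781 − 0.933·log₁₀(100 − 85) = 0.68371.
t = T_v·H_d²/c_v = 0.68371×1.45²/5 = 0.2875 years.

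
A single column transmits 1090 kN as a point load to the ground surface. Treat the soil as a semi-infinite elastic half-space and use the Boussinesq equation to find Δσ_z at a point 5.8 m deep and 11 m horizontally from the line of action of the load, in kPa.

Boussinesq vertical stress below a point load on an elastic half-space:
Δσ_z = 3P/(2πz²) · [1 + (r/z)²]^(−5/2)
r/z = 11/5.8 = 1.8966; [1+(r/z)²]^(−5/2) = 0.022072.
Δσ_z = 3×1090/(2π×5.8²) × 0.022072 = 15.471 × 0.022072 = 0.3415 kPa

Δσ_z ≈ 0.341 kPa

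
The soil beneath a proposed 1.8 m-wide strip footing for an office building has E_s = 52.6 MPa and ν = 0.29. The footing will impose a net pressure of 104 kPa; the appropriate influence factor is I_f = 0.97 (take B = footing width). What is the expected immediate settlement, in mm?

S_e ≈ 3.16 mm

Immediate (elastic) settlement: S_e = q·B·(1−ν²)/E_s · I_f.
E_s = 52.6 MPa = 52600 kPa.
S_e = 104 × 1.8 × (1 − 0.29²) / 52600 × 0.97
    = 104 × 1.8 × 0.9159 / 52600 × 0.97
    = 0.003162 m = 3.162 mm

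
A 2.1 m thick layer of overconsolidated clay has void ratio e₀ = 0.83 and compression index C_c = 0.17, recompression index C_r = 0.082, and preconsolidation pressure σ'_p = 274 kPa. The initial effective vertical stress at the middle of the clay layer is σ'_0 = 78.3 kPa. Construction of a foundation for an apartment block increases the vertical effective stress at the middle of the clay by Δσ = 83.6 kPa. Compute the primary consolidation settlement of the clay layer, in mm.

S_c ≈ 29.7 mm

Final effective stress: σ'_f = 78.3 + 83.6 = 161.9 kPa.
σ'_f = 161.9 ≤ σ'_p = 274 kPa, so the clay remains overconsolidated and only the recompression index applies:
S_c = C_r·H/(1+e₀)·log₁₀(σ'_f/σ'_0) = 0.082×2.1/1.83×log₁₀(161.9/78.3)
    = 0.094095 × 0.31549 = 0.02969 m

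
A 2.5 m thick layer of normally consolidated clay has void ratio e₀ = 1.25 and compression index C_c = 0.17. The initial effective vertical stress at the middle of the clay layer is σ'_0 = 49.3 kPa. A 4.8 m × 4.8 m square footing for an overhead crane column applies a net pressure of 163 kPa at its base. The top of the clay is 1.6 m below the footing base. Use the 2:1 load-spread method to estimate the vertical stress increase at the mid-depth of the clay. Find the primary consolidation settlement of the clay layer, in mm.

Mid-depth of clay below the footing base: z = 1.6 + 2.5/2 = 2.85 m.
Stress increase at mid-clay by the 2:1 spreading method:
Δσ = qBL/((B+z)(L+z)) = 163×4.8×4.8/((4.8+2.85)(4.8+2.85)) = 64.172 kPa
Final effective stress: σ'_f = σ'_0 + Δσ = 49.3 + 64.172 = 113.47 kPa.
Normally consolidated clay, so the full stress increment lies on the virgin compression line:
S_c = C_c·H/(1+e₀)·log₁₀(σ'_f/σ'_0) = 0.17×2.5/(1+1.25)×log₁₀(113.47/49.3)
    = 0.18889 × 0.36203 = 0.06838 m

S_c ≈ 68.4 mm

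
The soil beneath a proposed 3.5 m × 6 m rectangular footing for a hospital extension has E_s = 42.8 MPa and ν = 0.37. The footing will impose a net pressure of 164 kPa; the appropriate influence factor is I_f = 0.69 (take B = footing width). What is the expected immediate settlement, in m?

Immediate (elastic) settlement: S_e = q·B·(1−ν²)/E_s · I_f.
E_s = 42.8 MPa = 42800 kPa.
S_e = 164 × 3.5 × (1 − 0.37²) / 42800 × 0.69
    = 164 × 3.5 × 0.8631 / 42800 × 0.69
    = 0.007987 m

S_e ≈ 0.00799 m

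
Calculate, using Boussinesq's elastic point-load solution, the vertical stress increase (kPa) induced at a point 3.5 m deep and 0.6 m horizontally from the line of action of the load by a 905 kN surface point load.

Boussinesq vertical stress below a point load on an elastic half-space:
Δσ_z = 3P/(2πz²) · [1 + (r/z)²]^(−5/2)
r/z = 0.6/3.5 = 0.17143; [1+(r/z)²]^(−5/2) = 0.93015.
Δσ_z = 3×905/(2π×3.5²) × 0.93015 = 35.274 × 0.93015 = 32.81 kPa

Δσ_z ≈ 32.8 kPa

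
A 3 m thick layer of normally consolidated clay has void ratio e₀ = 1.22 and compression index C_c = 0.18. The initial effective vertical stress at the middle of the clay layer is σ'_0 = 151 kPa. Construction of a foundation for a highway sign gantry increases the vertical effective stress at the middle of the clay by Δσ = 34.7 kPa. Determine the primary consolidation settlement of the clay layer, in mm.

S_c ≈ 21.9 mm

Final effective stress: σ'_f = σ'_0 + Δσ = 151 + 34.7 = 185.7 kPa.
Normally consolidated clay, so the full stress increment lies on the virgin compression line:
S_c = C_c·H/(1+e₀)·log₁₀(σ'_f/σ'_0) = 0.18×3/(1+1.22)×log₁₀(185.7/151)
    = 0.24324 × 0.089835 = 0.02185 m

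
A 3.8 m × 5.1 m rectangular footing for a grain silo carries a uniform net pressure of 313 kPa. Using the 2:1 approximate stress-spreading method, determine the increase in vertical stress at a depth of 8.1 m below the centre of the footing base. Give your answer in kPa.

Δσ_z ≈ 38.6 kPa

By the 2:1 method the load spreads at 1 horizontal : 2 vertical, so at depth z the loaded area has grown by z in each plan dimension:
Δσ = qBL/((B+z)(L+z)) = 313×3.8×5.1/((3.8+8.1)(5.1+8.1)) = 38.617 kPa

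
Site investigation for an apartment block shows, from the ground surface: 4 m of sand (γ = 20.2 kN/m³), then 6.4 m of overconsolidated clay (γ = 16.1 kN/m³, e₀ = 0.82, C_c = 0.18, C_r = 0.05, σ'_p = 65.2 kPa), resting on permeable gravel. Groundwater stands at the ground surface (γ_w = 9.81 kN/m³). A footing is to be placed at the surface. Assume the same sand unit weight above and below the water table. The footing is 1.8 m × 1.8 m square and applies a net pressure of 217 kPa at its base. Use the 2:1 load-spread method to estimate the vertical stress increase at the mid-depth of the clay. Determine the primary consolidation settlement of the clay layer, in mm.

Mid-depth of clay below the ground surface: z = 4 + 6.4/2 = 7.2 m.
Total vertical stress at mid-clay: σ_v = 20.2×4 + 16.1×3.2 = 132.32 kPa.
Pore pressure: u = 9.81×(7.2 − 0) = 70.632 kPa.
Initial effective stress: σ'_0 = σ_v − u = 132.32 − 70.632 = 61.688 kPa.
Stress increase at mid-clay by the 2:1 spreading method:
Δσ = qBL/((B+z)(L+z)) = 217×1.8×1.8/((1.8+7.2)(1.8+7.2)) = 8.68 kPa
Final effective stress: σ'_f = 61.688 + 8.68 = 70.368 kPa.
σ'_f = 70.368 > σ'_p = 65.2 kPa, so the stress path crosses the preconsolidation pressure — recompression up to σ'_p, then virgin compression beyond:
S_c = H/(1+e₀)·[C_r·log₁₀(σ'_p/σ'_0) + C_c·log₁₀(σ'_f/σ'_p)]
    = 6.4/1.82 × [0.05×log₁₀(65.2/61.688) + 0.18×log₁₀(70.368/65.2)]
    = 3.5165 × [0.0012023 + 0.005963] = 0.0252 m

S_c ≈ 25.2 mm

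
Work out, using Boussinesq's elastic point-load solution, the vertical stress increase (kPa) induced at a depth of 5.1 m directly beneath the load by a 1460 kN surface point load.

Δσ_z ≈ 26.8 kPa

Boussinesq vertical stress below a point load on an elastic half-space:
Δσ_z = 3P/(2πz²) · [1 + (r/z)²]^(−5/2)
r/z = 0/5.1 = 0; [1+(r/z)²]^(−5/2) = 1.
Δσ_z = 3×1460/(2π×5.1²) × 1 = 26.801 × 1 = 26.8 kPa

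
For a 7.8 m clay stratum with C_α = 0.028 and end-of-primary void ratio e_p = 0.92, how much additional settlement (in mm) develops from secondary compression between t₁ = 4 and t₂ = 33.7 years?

S_s ≈ 105 mm

Secondary compression: S_s = C_α·H/(1+e_p)·log₁₀(t₂/t₁)
S_s = 0.028×7.8/(1+0.92)×log₁₀(33.7/4)
    = 0.1138 × 0.9256 = 0.1053 m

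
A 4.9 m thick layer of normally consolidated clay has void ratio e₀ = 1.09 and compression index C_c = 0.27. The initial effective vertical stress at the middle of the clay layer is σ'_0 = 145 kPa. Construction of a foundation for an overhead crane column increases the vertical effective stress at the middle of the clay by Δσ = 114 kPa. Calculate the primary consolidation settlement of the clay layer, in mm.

Final effective stress: σ'_f = σ'_0 + Δσ = 145 + 114 = 259 kPa.
Normally consolidated clay, so the full stress increment lies on the virgin compression line:
S_c = C_c·H/(1+e₀)·log₁₀(σ'_f/σ'_0) = 0.27×4.9/(1+1.09)×log₁₀(259/145)
    = 0.63301 × 0.25193 = 0.1595 m

S_c ≈ 159 mm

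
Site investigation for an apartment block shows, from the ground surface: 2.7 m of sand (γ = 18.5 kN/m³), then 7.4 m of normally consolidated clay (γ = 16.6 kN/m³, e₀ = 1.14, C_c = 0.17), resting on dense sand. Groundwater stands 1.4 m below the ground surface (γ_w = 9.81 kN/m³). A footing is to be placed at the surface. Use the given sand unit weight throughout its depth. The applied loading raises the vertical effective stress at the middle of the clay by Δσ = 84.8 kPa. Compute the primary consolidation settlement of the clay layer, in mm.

Mid-depth of clay below the ground surface: z = 2.7 + 7.4/2 = 6.4 m.
Total vertical stress at mid-clay: σ_v = 18.5×2.7 + 16.6×3.7 = 111.37 kPa.
Pore pressure: u = 9.81×(6.4 − 1.4) = 49.05 kPa.
Initial effective stress: σ'_0 = σ_v − u = 111.37 − 49.05 = 62.32 kPa.
Final effective stress: σ'_f = σ'_0 + Δσ = 62.32 + 84.8 = 147.12 kPa.
Normally consolidated clay, so the full stress increment lies on the virgin compression line:
S_c = C_c·H/(1+e₀)·log₁₀(σ'_f/σ'_0) = 0.17×7.4/(1+1.14)×log₁₀(147.12/62.32)
    = 0.58785 × 0.37304 = 0.2193 m

S_c ≈ 219 mm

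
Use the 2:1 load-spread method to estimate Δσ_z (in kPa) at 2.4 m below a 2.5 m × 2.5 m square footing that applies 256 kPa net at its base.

By the 2:1 method the load spreads at 1 horizontal : 2 vertical, so at depth z the loaded area has grown by z in each plan dimension:
Δσ = qBL/((B+z)(L+z)) = 256×2.5×2.5/((2.5+2.4)(2.5+2.4)) = 66.639 kPa

Δσ_z ≈ 66.6 kPa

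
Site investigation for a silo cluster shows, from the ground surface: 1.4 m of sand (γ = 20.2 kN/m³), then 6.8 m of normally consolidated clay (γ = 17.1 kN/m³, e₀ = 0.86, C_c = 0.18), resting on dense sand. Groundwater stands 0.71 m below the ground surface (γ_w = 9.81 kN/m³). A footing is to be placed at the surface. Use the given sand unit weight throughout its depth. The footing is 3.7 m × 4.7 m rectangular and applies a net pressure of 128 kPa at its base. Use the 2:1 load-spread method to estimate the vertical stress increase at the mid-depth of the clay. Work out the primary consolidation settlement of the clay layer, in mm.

Mid-depth of clay below the ground surface: z = 1.4 + 6.8/2 = 4.8 m.
Total vertical stress at mid-clay: σ_v = 20.2×1.4 + 17.1×3.4 = 86.42 kPa.
Pore pressure: u = 9.81×(4.8 − 0.71) = 40.123 kPa.
Initial effective stress: σ'_0 = σ_v − u = 86.42 − 40.123 = 46.297 kPa.
Stress increase at mid-clay by the 2:1 spreading method:
Δσ = qBL/((B+z)(L+z)) = 128×3.7×4.7/((3.7+4.8)(4.7+4.8)) = 27.566 kPa
Final effective stress: σ'_f = σ'_0 + Δσ = 46.297 + 27.566 = 73.863 kPa.
Normally consolidated clay, so the full stress increment lies on the virgin compression line:
S_c = C_c·H/(1+e₀)·log₁₀(σ'_f/σ'_0) = 0.18×6.8/(1+0.86)×log₁₀(73.863/46.297)
    = 0.65806 × 0.20287 = 0.1335 m

S_c ≈ 134 mm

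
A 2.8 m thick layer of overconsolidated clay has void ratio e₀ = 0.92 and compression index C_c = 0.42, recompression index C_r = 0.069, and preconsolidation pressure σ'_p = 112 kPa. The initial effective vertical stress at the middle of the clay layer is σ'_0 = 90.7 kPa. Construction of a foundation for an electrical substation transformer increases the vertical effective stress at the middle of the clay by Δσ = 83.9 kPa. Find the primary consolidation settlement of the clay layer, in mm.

Final effective stress: σ'_f = 90.7 + 83.9 = 174.6 kPa.
σ'_f = 174.6 > σ'_p = 112 kPa, so the stress path crosses the preconsolidation pressure — recompression up to σ'_p, then virgin compression beyond:
S_c = H/(1+e₀)·[C_r·log₁₀(σ'_p/σ'_0) + C_c·log₁₀(σ'_f/σ'_p)]
    = 2.8/1.92 × [0.069×log₁₀(112/90.7) + 0.42×log₁₀(174.6/112)]
    = 1.4583 × [0.0063211 + 0.080987] = 0.1273 m

S_c ≈ 127 mm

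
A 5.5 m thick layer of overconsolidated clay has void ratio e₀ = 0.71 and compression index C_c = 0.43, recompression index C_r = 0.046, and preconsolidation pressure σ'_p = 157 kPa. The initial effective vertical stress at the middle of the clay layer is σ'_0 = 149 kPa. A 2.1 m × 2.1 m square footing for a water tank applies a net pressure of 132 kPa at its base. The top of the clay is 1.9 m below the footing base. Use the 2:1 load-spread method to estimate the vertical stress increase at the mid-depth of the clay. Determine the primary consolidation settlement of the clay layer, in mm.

S_c ≈ 21.4 mm

Mid-depth of clay below the footing base: z = 1.9 + 5.5/2 = 4.65 m.
Stress increase at mid-clay by the 2:1 spreading method:
Δσ = qBL/((B+z)(L+z)) = 132×2.1×2.1/((2.1+4.65)(2.1+4.65)) = 12.776 kPa
Final effective stress: σ'_f = 149 + 12.776 = 161.78 kPa.
σ'_f = 161.78 > σ'_p = 157 kPa, so the stress path crosses the preconsolidation pressure — recompression up to σ'_p, then virgin compression beyond:
S_c = H/(1+e₀)·[C_r·log₁₀(σ'_p/σ'_0) + C_c·log₁₀(σ'_f/σ'_p)]
    = 5.5/1.71 × [0.046×log₁₀(157/149) + 0.43×log₁₀(161.78/157)]
    = 3.2164 × [0.0010448 + 0.0056008] = 0.02137 m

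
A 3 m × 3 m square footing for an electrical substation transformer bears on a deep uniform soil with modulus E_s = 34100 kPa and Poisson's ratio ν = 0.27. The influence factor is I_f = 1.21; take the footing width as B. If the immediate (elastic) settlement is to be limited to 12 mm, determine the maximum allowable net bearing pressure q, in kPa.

q ≈ 122 kPa

S_e = q·B·(1−ν²)/E_s · I_f  ⇒  q = S_e·E_s / (B·(1−ν²)·I_f).
q = 0.012 × 34100 / (3 × 0.9271 × 1.21) = 121.6 kPa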